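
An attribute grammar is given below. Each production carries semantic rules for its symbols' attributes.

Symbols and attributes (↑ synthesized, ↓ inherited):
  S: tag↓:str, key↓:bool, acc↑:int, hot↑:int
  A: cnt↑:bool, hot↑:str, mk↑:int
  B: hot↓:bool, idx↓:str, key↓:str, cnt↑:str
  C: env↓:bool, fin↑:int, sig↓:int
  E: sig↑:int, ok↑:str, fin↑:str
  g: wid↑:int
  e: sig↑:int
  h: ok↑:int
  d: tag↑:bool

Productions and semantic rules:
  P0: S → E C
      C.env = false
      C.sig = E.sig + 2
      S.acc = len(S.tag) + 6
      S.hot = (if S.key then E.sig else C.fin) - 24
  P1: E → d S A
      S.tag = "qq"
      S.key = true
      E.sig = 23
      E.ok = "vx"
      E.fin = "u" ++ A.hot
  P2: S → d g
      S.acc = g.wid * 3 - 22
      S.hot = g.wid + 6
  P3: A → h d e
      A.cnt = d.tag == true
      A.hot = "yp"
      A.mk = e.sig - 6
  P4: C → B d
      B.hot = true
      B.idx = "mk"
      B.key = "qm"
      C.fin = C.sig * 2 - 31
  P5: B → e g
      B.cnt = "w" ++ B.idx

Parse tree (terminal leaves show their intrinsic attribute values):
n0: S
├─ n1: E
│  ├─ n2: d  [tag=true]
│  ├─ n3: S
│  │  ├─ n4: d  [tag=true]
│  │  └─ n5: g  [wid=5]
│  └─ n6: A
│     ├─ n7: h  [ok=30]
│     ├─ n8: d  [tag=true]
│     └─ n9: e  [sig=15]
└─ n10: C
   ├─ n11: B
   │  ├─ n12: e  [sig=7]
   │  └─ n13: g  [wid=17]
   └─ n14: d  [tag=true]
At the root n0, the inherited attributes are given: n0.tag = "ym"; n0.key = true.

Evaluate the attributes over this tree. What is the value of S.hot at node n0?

1. n0.tag = "ym"  [given at root]
2. n0.key = true  [given at root]
3. n2.tag = true  [terminal]
4. n3.tag = "qq"  ["qq"]
5. n3.key = true  [true]
6. n4.tag = true  [terminal]
7. n5.wid = 5  [terminal]
8. n3.acc = -7  [g.wid * 3 - 22]
9. n3.hot = 11  [g.wid + 6]
10. n7.ok = 30  [terminal]
11. n8.tag = true  [terminal]
12. n9.sig = 15  [terminal]
13. n6.cnt = true  [d.tag == true]
14. n6.hot = "yp"  ["yp"]
15. n6.mk = 9  [e.sig - 6]
16. n1.sig = 23  [23]
17. n1.ok = "vx"  ["vx"]
18. n1.fin = "uyp"  ["u" ++ A.hot]
19. n10.env = false  [false]
20. n10.sig = 25  [E.sig + 2]
21. n11.hot = true  [true]
22. n11.idx = "mk"  ["mk"]
23. n11.key = "qm"  ["qm"]
24. n12.sig = 7  [terminal]
25. n13.wid = 17  [terminal]
26. n11.cnt = "wmk"  ["w" ++ B.idx]
27. n14.tag = true  [terminal]
28. n10.fin = 19  [C.sig * 2 - 31]
29. n0.acc = 8  [len(S.tag) + 6]
30. n0.hot = -1  [(if S.key then E.sig else C.fin) - 24]

-1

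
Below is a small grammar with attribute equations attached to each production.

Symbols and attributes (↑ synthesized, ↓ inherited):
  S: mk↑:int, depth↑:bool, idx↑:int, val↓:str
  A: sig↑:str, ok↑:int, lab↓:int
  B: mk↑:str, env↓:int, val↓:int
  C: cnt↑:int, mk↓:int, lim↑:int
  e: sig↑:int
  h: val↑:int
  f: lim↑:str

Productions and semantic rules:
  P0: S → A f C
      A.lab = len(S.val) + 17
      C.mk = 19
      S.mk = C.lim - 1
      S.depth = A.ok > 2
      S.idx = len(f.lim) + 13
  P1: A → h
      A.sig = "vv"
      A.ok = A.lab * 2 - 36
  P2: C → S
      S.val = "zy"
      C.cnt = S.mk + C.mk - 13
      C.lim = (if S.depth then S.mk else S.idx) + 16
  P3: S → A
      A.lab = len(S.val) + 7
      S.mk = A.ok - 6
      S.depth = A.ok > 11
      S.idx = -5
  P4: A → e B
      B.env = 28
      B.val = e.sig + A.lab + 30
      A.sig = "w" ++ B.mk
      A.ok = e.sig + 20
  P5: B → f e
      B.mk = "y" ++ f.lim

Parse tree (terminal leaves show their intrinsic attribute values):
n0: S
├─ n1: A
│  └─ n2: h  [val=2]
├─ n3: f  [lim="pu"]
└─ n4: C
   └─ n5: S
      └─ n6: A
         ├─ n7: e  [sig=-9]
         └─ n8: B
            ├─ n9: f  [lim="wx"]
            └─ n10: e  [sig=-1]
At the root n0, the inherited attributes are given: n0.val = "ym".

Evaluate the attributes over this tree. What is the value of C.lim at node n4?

11

1. n0.val = "ym"  [given at root]
2. n1.lab = 19  [len(S.val) + 17]
3. n2.val = 2  [terminal]
4. n1.sig = "vv"  ["vv"]
5. n1.ok = 2  [A.lab * 2 - 36]
6. n3.lim = "pu"  [terminal]
7. n4.mk = 19  [19]
8. n5.val = "zy"  ["zy"]
9. n6.lab = 9  [len(S.val) + 7]
10. n7.sig = -9  [terminal]
11. n8.env = 28  [28]
12. n8.val = 30  [e.sig + A.lab + 30]
13. n9.lim = "wx"  [terminal]
14. n10.sig = -1  [terminal]
15. n8.mk = "ywx"  ["y" ++ f.lim]
16. n6.sig = "wywx"  ["w" ++ B.mk]
17. n6.ok = 11  [e.sig + 20]
18. n5.mk = 5  [A.ok - 6]
19. n5.depth = false  [A.ok > 11]
20. n5.idx = -5  [-5]
21. n4.cnt = 11  [S.mk + C.mk - 13]
22. n4.lim = 11  [(if S.depth then S.mk else S.idx) + 16]
23. n0.mk = 10  [C.lim - 1]
24. n0.depth = false  [A.ok > 2]
25. n0.idx = 15  [len(f.lim) + 13]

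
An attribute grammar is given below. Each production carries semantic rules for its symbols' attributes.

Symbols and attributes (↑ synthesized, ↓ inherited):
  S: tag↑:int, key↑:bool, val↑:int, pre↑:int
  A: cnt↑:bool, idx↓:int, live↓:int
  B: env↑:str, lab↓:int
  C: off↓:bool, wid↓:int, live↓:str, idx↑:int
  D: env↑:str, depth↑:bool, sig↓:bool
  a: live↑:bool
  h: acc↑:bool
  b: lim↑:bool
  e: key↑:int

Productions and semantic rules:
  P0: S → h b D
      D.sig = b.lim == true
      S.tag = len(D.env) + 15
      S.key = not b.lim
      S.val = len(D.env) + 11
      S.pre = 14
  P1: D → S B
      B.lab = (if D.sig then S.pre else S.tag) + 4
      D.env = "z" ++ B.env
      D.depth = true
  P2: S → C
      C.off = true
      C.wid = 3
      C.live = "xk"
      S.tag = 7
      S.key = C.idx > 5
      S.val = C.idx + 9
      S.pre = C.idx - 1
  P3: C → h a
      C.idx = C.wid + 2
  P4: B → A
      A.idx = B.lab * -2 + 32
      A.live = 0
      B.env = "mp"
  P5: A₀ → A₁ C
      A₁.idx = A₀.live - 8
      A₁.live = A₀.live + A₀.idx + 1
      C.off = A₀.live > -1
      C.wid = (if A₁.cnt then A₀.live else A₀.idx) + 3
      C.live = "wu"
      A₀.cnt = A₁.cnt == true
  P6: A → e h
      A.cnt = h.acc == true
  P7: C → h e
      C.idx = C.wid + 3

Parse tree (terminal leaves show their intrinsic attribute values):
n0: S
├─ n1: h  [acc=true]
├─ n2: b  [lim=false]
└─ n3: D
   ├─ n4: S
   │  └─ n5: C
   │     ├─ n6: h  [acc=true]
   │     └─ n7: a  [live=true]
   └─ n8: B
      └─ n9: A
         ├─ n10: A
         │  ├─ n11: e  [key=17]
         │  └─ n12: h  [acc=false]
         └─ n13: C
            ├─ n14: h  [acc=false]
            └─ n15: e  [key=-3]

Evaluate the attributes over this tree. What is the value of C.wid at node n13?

1. n1.acc = true  [terminal]
2. n2.lim = false  [terminal]
3. n3.sig = false  [b.lim == true]
4. n5.off = true  [true]
5. n5.wid = 3  [3]
6. n5.live = "xk"  ["xk"]
7. n6.acc = true  [terminal]
8. n7.live = true  [terminal]
9. n5.idx = 5  [C.wid + 2]
10. n4.tag = 7  [7]
11. n4.key = false  [C.idx > 5]
12. n4.val = 14  [C.idx + 9]
13. n4.pre = 4  [C.idx - 1]
14. n8.lab = 11  [(if D.sig then S.pre else S.tag) + 4]
15. n9.idx = 10  [B.lab * -2 + 32]
16. n9.live = 0  [0]
17. n10.idx = -8  [A₀.live - 8]
18. n10.live = 11  [A₀.live + A₀.idx + 1]
19. n11.key = 17  [terminal]
20. n12.acc = false  [terminal]
21. n10.cnt = false  [h.acc == true]
22. n13.off = true  [A₀.live > -1]
23. n13.wid = 13  [(if A₁.cnt then A₀.live else A₀.idx) + 3]
24. n13.live = "wu"  ["wu"]
25. n14.acc = false  [terminal]
26. n15.key = -3  [terminal]
27. n13.idx = 16  [C.wid + 3]
28. n9.cnt = false  [A₁.cnt == true]
29. n8.env = "mp"  ["mp"]
30. n3.env = "zmp"  ["z" ++ B.env]
31. n3.depth = true  [true]
32. n0.tag = 18  [len(D.env) + 15]
33. n0.key = true  [not b.lim]
34. n0.val = 14  [len(D.env) + 11]
35. n0.pre = 14  [14]

13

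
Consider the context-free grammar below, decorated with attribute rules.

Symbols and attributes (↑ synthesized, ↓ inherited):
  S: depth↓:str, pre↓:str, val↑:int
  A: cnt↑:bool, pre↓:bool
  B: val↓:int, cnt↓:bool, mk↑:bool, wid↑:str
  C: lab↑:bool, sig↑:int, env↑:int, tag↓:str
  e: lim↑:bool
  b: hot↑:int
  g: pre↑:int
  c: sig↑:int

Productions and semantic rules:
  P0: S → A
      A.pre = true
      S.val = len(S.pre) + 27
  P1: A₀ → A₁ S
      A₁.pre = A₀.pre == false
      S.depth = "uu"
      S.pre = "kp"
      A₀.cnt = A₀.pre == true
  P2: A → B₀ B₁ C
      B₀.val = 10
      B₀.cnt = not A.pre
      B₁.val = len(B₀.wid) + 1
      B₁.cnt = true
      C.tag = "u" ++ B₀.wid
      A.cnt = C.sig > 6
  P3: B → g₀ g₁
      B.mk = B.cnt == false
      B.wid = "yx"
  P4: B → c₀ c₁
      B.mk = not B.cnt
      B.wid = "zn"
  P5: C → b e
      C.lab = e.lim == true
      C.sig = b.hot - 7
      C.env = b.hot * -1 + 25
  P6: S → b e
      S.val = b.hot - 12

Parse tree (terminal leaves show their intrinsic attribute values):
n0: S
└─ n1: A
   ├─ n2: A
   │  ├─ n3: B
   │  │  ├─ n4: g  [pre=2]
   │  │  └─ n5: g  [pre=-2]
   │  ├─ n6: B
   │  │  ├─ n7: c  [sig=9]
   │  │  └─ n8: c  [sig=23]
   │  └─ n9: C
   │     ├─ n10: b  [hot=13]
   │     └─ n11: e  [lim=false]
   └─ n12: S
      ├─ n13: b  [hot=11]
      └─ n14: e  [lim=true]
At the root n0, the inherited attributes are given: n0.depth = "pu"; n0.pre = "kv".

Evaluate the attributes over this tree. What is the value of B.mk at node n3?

false

1. n0.depth = "pu"  [given at root]
2. n0.pre = "kv"  [given at root]
3. n1.pre = true  [true]
4. n2.pre = false  [A₀.pre == false]
5. n3.val = 10  [10]
6. n3.cnt = true  [not A.pre]
7. n4.pre = 2  [terminal]
8. n5.pre = -2  [terminal]
9. n3.mk = false  [B.cnt == false]
10. n3.wid = "yx"  ["yx"]
11. n6.val = 3  [len(B₀.wid) + 1]
12. n6.cnt = true  [true]
13. n7.sig = 9  [terminal]
14. n8.sig = 23  [terminal]
15. n6.mk = false  [not B.cnt]
16. n6.wid = "zn"  ["zn"]
17. n9.tag = "uyx"  ["u" ++ B₀.wid]
18. n10.hot = 13  [terminal]
19. n11.lim = false  [terminal]
20. n9.lab = false  [e.lim == true]
21. n9.sig = 6  [b.hot - 7]
22. n9.env = 12  [b.hot * -1 + 25]
23. n2.cnt = false  [C.sig > 6]
24. n12.depth = "uu"  ["uu"]
25. n12.pre = "kp"  ["kp"]
26. n13.hot = 11  [terminal]
27. n14.lim = true  [terminal]
28. n12.val = -1  [b.hot - 12]
29. n1.cnt = true  [A₀.pre == true]
30. n0.val = 29  [len(S.pre) + 27]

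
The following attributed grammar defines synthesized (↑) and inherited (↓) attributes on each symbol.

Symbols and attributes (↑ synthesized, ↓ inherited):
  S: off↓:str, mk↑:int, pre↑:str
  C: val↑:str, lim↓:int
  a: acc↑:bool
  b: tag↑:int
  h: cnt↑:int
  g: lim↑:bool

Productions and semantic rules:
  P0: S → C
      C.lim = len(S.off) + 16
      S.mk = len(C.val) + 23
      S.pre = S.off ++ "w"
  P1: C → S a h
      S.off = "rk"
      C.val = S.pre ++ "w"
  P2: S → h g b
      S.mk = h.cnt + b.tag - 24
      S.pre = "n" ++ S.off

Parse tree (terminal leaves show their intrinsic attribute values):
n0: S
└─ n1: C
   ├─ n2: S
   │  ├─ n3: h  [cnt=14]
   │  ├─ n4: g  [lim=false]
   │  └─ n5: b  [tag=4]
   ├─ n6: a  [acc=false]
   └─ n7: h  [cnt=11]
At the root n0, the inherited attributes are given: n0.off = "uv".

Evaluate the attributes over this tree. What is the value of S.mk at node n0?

27

1. n0.off = "uv"  [given at root]
2. n1.lim = 18  [len(S.off) + 16]
3. n2.off = "rk"  ["rk"]
4. n3.cnt = 14  [terminal]
5. n4.lim = false  [terminal]
6. n5.tag = 4  [terminal]
7. n2.mk = -6  [h.cnt + b.tag - 24]
8. n2.pre = "nrk"  ["n" ++ S.off]
9. n6.acc = false  [terminal]
10. n7.cnt = 11  [terminal]
11. n1.val = "nrkw"  [S.pre ++ "w"]
12. n0.mk = 27  [len(C.val) + 23]
13. n0.pre = "uvw"  [S.off ++ "w"]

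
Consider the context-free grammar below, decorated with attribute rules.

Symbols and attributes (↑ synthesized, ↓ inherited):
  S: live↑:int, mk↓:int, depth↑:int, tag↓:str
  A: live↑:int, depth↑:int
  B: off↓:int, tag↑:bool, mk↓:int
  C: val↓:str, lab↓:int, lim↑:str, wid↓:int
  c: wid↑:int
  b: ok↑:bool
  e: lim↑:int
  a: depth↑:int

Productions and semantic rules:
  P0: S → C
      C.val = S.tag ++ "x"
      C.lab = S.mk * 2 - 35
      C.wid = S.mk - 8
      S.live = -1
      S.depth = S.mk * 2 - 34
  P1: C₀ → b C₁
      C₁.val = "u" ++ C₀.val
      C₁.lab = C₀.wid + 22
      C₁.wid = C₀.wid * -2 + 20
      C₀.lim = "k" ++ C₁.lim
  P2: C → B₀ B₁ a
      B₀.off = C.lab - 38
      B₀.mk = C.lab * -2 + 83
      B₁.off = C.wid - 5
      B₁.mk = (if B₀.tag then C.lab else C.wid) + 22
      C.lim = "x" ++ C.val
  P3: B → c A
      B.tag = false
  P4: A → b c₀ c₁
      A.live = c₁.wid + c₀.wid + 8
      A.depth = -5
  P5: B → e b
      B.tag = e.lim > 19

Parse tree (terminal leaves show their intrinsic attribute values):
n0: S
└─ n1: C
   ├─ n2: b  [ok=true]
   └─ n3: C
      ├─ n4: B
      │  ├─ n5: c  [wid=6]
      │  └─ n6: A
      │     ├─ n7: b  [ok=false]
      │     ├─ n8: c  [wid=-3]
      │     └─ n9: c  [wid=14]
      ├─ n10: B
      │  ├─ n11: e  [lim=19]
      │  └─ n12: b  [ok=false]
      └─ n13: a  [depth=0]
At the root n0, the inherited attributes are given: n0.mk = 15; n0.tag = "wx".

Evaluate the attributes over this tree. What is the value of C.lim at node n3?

1. n0.mk = 15  [given at root]
2. n0.tag = "wx"  [given at root]
3. n1.val = "wxx"  [S.tag ++ "x"]
4. n1.lab = -5  [S.mk * 2 - 35]
5. n1.wid = 7  [S.mk - 8]
6. n2.ok = true  [terminal]
7. n3.val = "uwxx"  ["u" ++ C₀.val]
8. n3.lab = 29  [C₀.wid + 22]
9. n3.wid = 6  [C₀.wid * -2 + 20]
10. n4.off = -9  [C.lab - 38]
11. n4.mk = 25  [C.lab * -2 + 83]
12. n5.wid = 6  [terminal]
13. n7.ok = false  [terminal]
14. n8.wid = -3  [terminal]
15. n9.wid = 14  [terminal]
16. n6.live = 19  [c₁.wid + c₀.wid + 8]
17. n6.depth = -5  [-5]
18. n4.tag = false  [false]
19. n10.off = 1  [C.wid - 5]
20. n10.mk = 28  [(if B₀.tag then C.lab else C.wid) + 22]
21. n11.lim = 19  [terminal]
22. n12.ok = false  [terminal]
23. n10.tag = false  [e.lim > 19]
24. n13.depth = 0  [terminal]
25. n3.lim = "xuwxx"  ["x" ++ C.val]
26. n1.lim = "kxuwxx"  ["k" ++ C₁.lim]
27. n0.live = -1  [-1]
28. n0.depth = -4  [S.mk * 2 - 34]

"xuwxx"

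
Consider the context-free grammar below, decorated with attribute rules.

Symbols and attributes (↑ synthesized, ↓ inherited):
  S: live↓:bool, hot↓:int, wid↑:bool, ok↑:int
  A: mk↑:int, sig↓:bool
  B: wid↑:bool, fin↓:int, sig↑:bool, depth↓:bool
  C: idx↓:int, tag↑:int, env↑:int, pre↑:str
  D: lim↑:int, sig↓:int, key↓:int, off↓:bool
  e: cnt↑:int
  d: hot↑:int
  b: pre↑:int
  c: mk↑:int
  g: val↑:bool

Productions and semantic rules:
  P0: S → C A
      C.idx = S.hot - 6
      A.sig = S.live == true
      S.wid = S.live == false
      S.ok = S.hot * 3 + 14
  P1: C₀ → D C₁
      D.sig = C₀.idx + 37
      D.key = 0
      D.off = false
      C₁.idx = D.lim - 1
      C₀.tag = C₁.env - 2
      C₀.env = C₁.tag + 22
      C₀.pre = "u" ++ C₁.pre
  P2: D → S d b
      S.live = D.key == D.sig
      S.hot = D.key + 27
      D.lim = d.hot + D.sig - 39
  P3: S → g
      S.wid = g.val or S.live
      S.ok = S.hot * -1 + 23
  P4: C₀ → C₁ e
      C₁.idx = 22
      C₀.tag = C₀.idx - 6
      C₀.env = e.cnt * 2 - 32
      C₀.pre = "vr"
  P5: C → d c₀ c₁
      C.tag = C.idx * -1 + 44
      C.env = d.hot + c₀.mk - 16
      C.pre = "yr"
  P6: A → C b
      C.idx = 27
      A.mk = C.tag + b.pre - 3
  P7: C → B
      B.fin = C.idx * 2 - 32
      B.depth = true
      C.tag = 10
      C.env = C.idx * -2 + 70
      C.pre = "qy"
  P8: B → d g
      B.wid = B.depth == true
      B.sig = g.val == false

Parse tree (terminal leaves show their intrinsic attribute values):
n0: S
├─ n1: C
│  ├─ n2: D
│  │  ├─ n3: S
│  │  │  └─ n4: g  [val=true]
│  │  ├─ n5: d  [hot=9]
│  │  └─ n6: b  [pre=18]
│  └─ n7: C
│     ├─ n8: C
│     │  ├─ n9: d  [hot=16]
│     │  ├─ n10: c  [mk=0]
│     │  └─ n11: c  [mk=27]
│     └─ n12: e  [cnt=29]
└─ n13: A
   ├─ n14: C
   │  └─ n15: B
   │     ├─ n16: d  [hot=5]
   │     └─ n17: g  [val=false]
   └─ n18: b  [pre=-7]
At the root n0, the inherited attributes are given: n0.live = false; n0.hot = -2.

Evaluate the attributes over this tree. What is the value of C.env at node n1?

14

1. n0.live = false  [given at root]
2. n0.hot = -2  [given at root]
3. n1.idx = -8  [S.hot - 6]
4. n2.sig = 29  [C₀.idx + 37]
5. n2.key = 0  [0]
6. n2.off = false  [false]
7. n3.live = false  [D.key == D.sig]
8. n3.hot = 27  [D.key + 27]
9. n4.val = true  [terminal]
10. n3.wid = true  [g.val or S.live]
11. n3.ok = -4  [S.hot * -1 + 23]
12. n5.hot = 9  [terminal]
13. n6.pre = 18  [terminal]
14. n2.lim = -1  [d.hot + D.sig - 39]
15. n7.idx = -2  [D.lim - 1]
16. n8.idx = 22  [22]
17. n9.hot = 16  [terminal]
18. n10.mk = 0  [terminal]
19. n11.mk = 27  [terminal]
20. n8.tag = 22  [C.idx * -1 + 44]
21. n8.env = 0  [d.hot + c₀.mk - 16]
22. n8.pre = "yr"  ["yr"]
23. n12.cnt = 29  [terminal]
24. n7.tag = -8  [C₀.idx - 6]
25. n7.env = 26  [e.cnt * 2 - 32]
26. n7.pre = "vr"  ["vr"]
27. n1.tag = 24  [C₁.env - 2]
28. n1.env = 14  [C₁.tag + 22]
29. n1.pre = "uvr"  ["u" ++ C₁.pre]
30. n13.sig = false  [S.live == true]
31. n14.idx = 27  [27]
32. n15.fin = 22  [C.idx * 2 - 32]
33. n15.depth = true  [true]
34. n16.hot = 5  [terminal]
35. n17.val = false  [terminal]
36. n15.wid = true  [B.depth == true]
37. n15.sig = true  [g.val == false]
38. n14.tag = 10  [10]
39. n14.env = 16  [C.idx * -2 + 70]
40. n14.pre = "qy"  ["qy"]
41. n18.pre = -7  [terminal]
42. n13.mk = 0  [C.tag + b.pre - 3]
43. n0.wid = true  [S.live == false]
44. n0.ok = 8  [S.hot * 3 + 14]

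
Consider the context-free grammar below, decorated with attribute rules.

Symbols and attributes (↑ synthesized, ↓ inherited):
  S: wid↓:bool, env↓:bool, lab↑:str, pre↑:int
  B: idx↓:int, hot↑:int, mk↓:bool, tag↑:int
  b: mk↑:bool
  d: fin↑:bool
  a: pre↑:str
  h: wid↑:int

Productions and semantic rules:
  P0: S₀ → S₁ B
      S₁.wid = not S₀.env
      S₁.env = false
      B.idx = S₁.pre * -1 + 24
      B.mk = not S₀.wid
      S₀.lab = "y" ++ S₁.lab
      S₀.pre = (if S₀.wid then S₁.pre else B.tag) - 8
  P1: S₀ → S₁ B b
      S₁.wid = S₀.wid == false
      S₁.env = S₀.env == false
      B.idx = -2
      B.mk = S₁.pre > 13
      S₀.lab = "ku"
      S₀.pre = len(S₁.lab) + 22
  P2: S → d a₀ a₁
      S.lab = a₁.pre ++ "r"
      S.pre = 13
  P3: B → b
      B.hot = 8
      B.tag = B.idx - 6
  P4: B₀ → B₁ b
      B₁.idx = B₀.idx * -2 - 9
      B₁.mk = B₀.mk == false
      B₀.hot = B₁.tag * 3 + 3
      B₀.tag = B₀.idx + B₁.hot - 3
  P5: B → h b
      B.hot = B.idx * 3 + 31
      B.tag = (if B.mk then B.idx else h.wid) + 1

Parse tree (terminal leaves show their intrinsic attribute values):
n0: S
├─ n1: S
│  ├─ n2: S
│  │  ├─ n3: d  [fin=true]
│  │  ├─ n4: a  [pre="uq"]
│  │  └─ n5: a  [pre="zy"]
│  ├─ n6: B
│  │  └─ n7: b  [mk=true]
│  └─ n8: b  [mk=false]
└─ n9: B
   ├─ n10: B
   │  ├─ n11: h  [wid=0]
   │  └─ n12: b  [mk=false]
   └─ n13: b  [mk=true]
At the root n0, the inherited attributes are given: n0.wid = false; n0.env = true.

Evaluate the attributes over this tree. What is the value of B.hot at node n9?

1. n0.wid = false  [given at root]
2. n0.env = true  [given at root]
3. n1.wid = false  [not S₀.env]
4. n1.env = false  [false]
5. n2.wid = true  [S₀.wid == false]
6. n2.env = true  [S₀.env == false]
7. n3.fin = true  [terminal]
8. n4.pre = "uq"  [terminal]
9. n5.pre = "zy"  [terminal]
10. n2.lab = "zyr"  [a₁.pre ++ "r"]
11. n2.pre = 13  [13]
12. n6.idx = -2  [-2]
13. n6.mk = false  [S₁.pre > 13]
14. n7.mk = true  [terminal]
15. n6.hot = 8  [8]
16. n6.tag = -8  [B.idx - 6]
17. n8.mk = false  [terminal]
18. n1.lab = "ku"  ["ku"]
19. n1.pre = 25  [len(S₁.lab) + 22]
20. n9.idx = -1  [S₁.pre * -1 + 24]
21. n9.mk = true  [not S₀.wid]
22. n10.idx = -7  [B₀.idx * -2 - 9]
23. n10.mk = false  [B₀.mk == false]
24. n11.wid = 0  [terminal]
25. n12.mk = false  [terminal]
26. n10.hot = 10  [B.idx * 3 + 31]
27. n10.tag = 1  [(if B.mk then B.idx else h.wid) + 1]
28. n13.mk = true  [terminal]
29. n9.hot = 6  [B₁.tag * 3 + 3]
30. n9.tag = 6  [B₀.idx + B₁.hot - 3]
31. n0.lab = "yku"  ["y" ++ S₁.lab]
32. n0.pre = -2  [(if S₀.wid then S₁.pre else B.tag) - 8]

6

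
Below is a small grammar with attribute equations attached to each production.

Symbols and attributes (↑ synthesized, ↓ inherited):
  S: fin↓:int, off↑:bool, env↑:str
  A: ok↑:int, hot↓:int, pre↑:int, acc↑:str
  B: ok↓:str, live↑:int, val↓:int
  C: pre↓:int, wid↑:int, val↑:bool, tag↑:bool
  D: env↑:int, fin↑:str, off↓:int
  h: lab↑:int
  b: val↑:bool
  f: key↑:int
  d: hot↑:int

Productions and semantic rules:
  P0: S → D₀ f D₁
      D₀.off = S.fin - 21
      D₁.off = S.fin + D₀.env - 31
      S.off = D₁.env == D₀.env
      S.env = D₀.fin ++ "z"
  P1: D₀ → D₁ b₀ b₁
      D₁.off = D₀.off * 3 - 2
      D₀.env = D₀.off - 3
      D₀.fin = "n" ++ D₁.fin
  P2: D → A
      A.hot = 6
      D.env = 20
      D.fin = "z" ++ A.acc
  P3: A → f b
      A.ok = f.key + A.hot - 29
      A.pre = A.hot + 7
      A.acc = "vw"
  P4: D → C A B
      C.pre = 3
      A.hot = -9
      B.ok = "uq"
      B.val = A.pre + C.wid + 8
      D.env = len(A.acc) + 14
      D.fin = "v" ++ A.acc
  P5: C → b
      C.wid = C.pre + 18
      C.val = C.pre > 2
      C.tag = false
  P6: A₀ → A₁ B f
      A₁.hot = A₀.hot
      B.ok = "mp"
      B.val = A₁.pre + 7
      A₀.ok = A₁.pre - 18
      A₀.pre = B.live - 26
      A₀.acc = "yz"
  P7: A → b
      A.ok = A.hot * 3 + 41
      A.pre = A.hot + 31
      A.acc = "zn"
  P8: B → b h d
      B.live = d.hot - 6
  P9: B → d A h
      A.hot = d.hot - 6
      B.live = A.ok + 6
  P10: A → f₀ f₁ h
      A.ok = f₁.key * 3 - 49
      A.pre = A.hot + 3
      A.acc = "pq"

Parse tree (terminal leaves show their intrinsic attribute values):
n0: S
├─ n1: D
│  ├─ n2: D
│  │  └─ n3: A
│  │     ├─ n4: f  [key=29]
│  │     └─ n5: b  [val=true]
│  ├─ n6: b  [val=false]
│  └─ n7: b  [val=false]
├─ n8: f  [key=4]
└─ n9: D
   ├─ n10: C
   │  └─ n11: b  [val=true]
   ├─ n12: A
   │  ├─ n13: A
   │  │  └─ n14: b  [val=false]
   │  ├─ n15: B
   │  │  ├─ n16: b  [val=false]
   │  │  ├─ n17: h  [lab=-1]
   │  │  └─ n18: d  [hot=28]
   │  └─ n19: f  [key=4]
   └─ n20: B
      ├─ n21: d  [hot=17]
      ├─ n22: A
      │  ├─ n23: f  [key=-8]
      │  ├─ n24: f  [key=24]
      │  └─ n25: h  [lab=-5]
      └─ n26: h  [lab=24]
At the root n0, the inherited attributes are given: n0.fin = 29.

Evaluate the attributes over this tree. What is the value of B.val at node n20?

1. n0.fin = 29  [given at root]
2. n1.off = 8  [S.fin - 21]
3. n2.off = 22  [D₀.off * 3 - 2]
4. n3.hot = 6  [6]
5. n4.key = 29  [terminal]
6. n5.val = true  [terminal]
7. n3.ok = 6  [f.key + A.hot - 29]
8. n3.pre = 13  [A.hot + 7]
9. n3.acc = "vw"  ["vw"]
10. n2.env = 20  [20]
11. n2.fin = "zvw"  ["z" ++ A.acc]
12. n6.val = false  [terminal]
13. n7.val = false  [terminal]
14. n1.env = 5  [D₀.off - 3]
15. n1.fin = "nzvw"  ["n" ++ D₁.fin]
16. n8.key = 4  [terminal]
17. n9.off = 3  [S.fin + D₀.env - 31]
18. n10.pre = 3  [3]
19. n11.val = true  [terminal]
20. n10.wid = 21  [C.pre + 18]
21. n10.val = true  [C.pre > 2]
22. n10.tag = false  [false]
23. n12.hot = -9  [-9]
24. n13.hot = -9  [A₀.hot]
25. n14.val = false  [terminal]
26. n13.ok = 14  [A.hot * 3 + 41]
27. n13.pre = 22  [A.hot + 31]
28. n13.acc = "zn"  ["zn"]
29. n15.ok = "mp"  ["mp"]
30. n15.val = 29  [A₁.pre + 7]
31. n16.val = false  [terminal]
32. n17.lab = -1  [terminal]
33. n18.hot = 28  [terminal]
34. n15.live = 22  [d.hot - 6]
35. n19.key = 4  [terminal]
36. n12.ok = 4  [A₁.pre - 18]
37. n12.pre = -4  [B.live - 26]
38. n12.acc = "yz"  ["yz"]
39. n20.ok = "uq"  ["uq"]
40. n20.val = 25  [A.pre + C.wid + 8]
41. n21.hot = 17  [terminal]
42. n22.hot = 11  [d.hot - 6]
43. n23.key = -8  [terminal]
44. n24.key = 24  [terminal]
45. n25.lab = -5  [terminal]
46. n22.ok = 23  [f₁.key * 3 - 49]
47. n22.pre = 14  [A.hot + 3]
48. n22.acc = "pq"  ["pq"]
49. n26.lab = 24  [terminal]
50. n20.live = 29  [A.ok + 6]
51. n9.env = 16  [len(A.acc) + 14]
52. n9.fin = "vyz"  ["v" ++ A.acc]
53. n0.off = false  [D₁.env == D₀.env]
54. n0.env = "nzvwz"  [D₀.fin ++ "z"]

25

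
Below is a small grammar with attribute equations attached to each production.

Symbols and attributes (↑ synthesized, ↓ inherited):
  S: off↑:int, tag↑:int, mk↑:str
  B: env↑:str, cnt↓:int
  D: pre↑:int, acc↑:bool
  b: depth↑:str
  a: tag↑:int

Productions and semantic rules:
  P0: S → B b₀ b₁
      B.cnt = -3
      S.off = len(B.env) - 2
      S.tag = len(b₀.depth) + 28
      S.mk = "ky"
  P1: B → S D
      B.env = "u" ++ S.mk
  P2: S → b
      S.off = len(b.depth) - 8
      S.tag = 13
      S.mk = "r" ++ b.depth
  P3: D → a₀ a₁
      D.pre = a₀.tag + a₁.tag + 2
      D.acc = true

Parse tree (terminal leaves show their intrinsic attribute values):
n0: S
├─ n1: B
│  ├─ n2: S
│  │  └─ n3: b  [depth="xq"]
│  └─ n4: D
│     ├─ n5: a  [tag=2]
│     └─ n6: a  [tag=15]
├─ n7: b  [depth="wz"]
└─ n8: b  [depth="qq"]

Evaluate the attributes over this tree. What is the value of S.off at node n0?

2

1. n1.cnt = -3  [-3]
2. n3.depth = "xq"  [terminal]
3. n2.off = -6  [len(b.depth) - 8]
4. n2.tag = 13  [13]
5. n2.mk = "rxq"  ["r" ++ b.depth]
6. n5.tag = 2  [terminal]
7. n6.tag = 15  [terminal]
8. n4.pre = 19  [a₀.tag + a₁.tag + 2]
9. n4.acc = true  [true]
10. n1.env = "urxq"  ["u" ++ S.mk]
11. n7.depth = "wz"  [terminal]
12. n8.depth = "qq"  [terminal]
13. n0.off = 2  [len(B.env) - 2]
14. n0.tag = 30  [len(b₀.depth) + 28]
15. n0.mk = "ky"  ["ky"]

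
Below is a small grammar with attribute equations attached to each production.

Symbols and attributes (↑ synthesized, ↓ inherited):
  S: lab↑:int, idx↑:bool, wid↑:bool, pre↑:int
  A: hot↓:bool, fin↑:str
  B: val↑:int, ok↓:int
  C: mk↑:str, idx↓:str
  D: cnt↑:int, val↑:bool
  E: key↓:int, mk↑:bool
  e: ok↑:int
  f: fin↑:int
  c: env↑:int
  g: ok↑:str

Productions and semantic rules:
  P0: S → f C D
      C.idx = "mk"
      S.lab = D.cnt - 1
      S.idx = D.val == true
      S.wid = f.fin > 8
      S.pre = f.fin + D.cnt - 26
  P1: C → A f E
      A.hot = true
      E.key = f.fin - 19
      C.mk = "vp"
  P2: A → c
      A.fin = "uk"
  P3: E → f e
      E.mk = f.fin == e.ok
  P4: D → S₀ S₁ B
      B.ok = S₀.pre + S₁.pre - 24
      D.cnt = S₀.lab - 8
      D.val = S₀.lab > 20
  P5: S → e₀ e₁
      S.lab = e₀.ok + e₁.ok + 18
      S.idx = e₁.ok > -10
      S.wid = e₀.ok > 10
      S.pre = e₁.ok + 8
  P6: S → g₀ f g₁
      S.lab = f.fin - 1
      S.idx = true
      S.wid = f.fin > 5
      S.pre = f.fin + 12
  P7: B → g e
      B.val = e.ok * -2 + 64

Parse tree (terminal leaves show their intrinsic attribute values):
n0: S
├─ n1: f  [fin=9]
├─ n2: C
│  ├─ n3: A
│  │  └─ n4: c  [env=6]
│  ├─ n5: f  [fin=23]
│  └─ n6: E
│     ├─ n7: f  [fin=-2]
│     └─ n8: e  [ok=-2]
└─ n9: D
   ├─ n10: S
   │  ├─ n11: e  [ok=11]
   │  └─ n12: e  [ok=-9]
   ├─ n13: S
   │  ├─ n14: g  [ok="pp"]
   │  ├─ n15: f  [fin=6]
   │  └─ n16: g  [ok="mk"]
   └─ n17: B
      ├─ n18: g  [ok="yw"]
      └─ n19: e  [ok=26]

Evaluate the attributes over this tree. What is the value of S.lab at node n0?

1. n1.fin = 9  [terminal]
2. n2.idx = "mk"  ["mk"]
3. n3.hot = true  [true]
4. n4.env = 6  [terminal]
5. n3.fin = "uk"  ["uk"]
6. n5.fin = 23  [terminal]
7. n6.key = 4  [f.fin - 19]
8. n7.fin = -2  [terminal]
9. n8.ok = -2  [terminal]
10. n6.mk = true  [f.fin == e.ok]
11. n2.mk = "vp"  ["vp"]
12. n11.ok = 11  [terminal]
13. n12.ok = -9  [terminal]
14. n10.lab = 20  [e₀.ok + e₁.ok + 18]
15. n10.idx = true  [e₁.ok > -10]
16. n10.wid = true  [e₀.ok > 10]
17. n10.pre = -1  [e₁.ok + 8]
18. n14.ok = "pp"  [terminal]
19. n15.fin = 6  [terminal]
20. n16.ok = "mk"  [terminal]
21. n13.lab = 5  [f.fin - 1]
22. n13.idx = true  [true]
23. n13.wid = true  [f.fin > 5]
24. n13.pre = 18  [f.fin + 12]
25. n17.ok = -7  [S₀.pre + S₁.pre - 24]
26. n18.ok = "yw"  [terminal]
27. n19.ok = 26  [terminal]
28. n17.val = 12  [e.ok * -2 + 64]
29. n9.cnt = 12  [S₀.lab - 8]
30. n9.val = false  [S₀.lab > 20]
31. n0.lab = 11  [D.cnt - 1]
32. n0.idx = false  [D.val == true]
33. n0.wid = true  [f.fin > 8]
34. n0.pre = -5  [f.fin + D.cnt - 26]

11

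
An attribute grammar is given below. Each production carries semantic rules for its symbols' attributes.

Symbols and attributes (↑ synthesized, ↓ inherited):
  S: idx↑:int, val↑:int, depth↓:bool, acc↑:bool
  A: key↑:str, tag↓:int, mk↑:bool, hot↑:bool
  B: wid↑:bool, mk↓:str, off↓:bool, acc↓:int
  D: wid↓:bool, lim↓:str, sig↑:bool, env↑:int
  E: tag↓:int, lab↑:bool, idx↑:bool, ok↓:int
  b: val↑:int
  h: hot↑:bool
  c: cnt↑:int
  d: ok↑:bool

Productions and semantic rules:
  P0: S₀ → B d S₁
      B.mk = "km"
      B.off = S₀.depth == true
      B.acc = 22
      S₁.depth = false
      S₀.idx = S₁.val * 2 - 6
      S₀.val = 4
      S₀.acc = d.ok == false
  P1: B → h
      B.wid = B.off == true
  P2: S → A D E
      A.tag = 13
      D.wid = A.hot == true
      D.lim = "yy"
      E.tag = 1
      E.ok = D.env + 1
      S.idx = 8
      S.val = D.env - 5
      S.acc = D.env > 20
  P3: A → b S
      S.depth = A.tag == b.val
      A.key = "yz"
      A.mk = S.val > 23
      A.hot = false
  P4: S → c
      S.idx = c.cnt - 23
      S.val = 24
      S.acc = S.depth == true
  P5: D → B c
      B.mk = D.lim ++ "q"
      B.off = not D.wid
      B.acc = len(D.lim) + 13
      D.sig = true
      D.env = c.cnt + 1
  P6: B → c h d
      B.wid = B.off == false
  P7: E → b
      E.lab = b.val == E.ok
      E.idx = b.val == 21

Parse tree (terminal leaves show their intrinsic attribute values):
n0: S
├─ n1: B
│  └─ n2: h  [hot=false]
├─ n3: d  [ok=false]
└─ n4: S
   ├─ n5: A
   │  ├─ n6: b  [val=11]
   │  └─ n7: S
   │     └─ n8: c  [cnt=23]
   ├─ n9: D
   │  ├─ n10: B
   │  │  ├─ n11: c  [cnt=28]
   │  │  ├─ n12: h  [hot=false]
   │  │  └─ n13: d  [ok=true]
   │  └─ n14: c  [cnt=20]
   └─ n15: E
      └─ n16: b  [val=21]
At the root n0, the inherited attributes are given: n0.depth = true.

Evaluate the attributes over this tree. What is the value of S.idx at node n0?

26

1. n0.depth = true  [given at root]
2. n1.mk = "km"  ["km"]
3. n1.off = true  [S₀.depth == true]
4. n1.acc = 22  [22]
5. n2.hot = false  [terminal]
6. n1.wid = true  [B.off == true]
7. n3.ok = false  [terminal]
8. n4.depth = false  [false]
9. n5.tag = 13  [13]
10. n6.val = 11  [terminal]
11. n7.depth = false  [A.tag == b.val]
12. n8.cnt = 23  [terminal]
13. n7.idx = 0  [c.cnt - 23]
14. n7.val = 24  [24]
15. n7.acc = false  [S.depth == true]
16. n5.key = "yz"  ["yz"]
17. n5.mk = true  [S.val > 23]
18. n5.hot = false  [false]
19. n9.wid = false  [A.hot == true]
20. n9.lim = "yy"  ["yy"]
21. n10.mk = "yyq"  [D.lim ++ "q"]
22. n10.off = true  [not D.wid]
23. n10.acc = 15  [len(D.lim) + 13]
24. n11.cnt = 28  [terminal]
25. n12.hot = false  [terminal]
26. n13.ok = true  [terminal]
27. n10.wid = false  [B.off == false]
28. n14.cnt = 20  [terminal]
29. n9.sig = true  [true]
30. n9.env = 21  [c.cnt + 1]
31. n15.tag = 1  [1]
32. n15.ok = 22  [D.env + 1]
33. n16.val = 21  [terminal]
34. n15.lab = false  [b.val == E.ok]
35. n15.idx = true  [b.val == 21]
36. n4.idx = 8  [8]
37. n4.val = 16  [D.env - 5]
38. n4.acc = true  [D.env > 20]
39. n0.idx = 26  [S₁.val * 2 - 6]
40. n0.val = 4  [4]
41. n0.acc = true  [d.ok == false]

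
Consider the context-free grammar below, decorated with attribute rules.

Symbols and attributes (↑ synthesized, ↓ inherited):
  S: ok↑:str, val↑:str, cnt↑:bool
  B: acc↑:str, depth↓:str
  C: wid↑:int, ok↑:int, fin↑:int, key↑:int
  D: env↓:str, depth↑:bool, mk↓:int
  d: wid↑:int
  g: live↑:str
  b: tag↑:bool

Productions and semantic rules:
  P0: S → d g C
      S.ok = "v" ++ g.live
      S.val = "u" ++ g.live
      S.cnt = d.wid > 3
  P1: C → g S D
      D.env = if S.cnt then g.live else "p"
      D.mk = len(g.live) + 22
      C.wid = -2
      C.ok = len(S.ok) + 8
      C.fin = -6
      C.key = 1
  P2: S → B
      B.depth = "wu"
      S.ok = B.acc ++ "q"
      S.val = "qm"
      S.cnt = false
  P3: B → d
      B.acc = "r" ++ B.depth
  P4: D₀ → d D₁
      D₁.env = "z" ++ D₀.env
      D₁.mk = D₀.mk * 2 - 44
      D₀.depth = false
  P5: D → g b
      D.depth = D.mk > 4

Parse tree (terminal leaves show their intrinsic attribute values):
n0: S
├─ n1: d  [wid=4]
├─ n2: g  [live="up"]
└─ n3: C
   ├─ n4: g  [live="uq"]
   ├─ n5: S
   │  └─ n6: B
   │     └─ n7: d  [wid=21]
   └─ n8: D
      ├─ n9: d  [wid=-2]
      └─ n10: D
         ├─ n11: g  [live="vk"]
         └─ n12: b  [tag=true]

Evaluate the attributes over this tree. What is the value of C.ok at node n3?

1. n1.wid = 4  [terminal]
2. n2.live = "up"  [terminal]
3. n4.live = "uq"  [terminal]
4. n6.depth = "wu"  ["wu"]
5. n7.wid = 21  [terminal]
6. n6.acc = "rwu"  ["r" ++ B.depth]
7. n5.ok = "rwuq"  [B.acc ++ "q"]
8. n5.val = "qm"  ["qm"]
9. n5.cnt = false  [false]
10. n8.env = "p"  [if S.cnt then g.live else "p"]
11. n8.mk = 24  [len(g.live) + 22]
12. n9.wid = -2  [terminal]
13. n10.env = "zp"  ["z" ++ D₀.env]
14. n10.mk = 4  [D₀.mk * 2 - 44]
15. n11.live = "vk"  [terminal]
16. n12.tag = true  [terminal]
17. n10.depth = false  [D.mk > 4]
18. n8.depth = false  [false]
19. n3.wid = -2  [-2]
20. n3.ok = 12  [len(S.ok) + 8]
21. n3.fin = -6  [-6]
22. n3.key = 1  [1]
23. n0.ok = "vup"  ["v" ++ g.live]
24. n0.val = "uup"  ["u" ++ g.live]
25. n0.cnt = true  [d.wid > 3]

12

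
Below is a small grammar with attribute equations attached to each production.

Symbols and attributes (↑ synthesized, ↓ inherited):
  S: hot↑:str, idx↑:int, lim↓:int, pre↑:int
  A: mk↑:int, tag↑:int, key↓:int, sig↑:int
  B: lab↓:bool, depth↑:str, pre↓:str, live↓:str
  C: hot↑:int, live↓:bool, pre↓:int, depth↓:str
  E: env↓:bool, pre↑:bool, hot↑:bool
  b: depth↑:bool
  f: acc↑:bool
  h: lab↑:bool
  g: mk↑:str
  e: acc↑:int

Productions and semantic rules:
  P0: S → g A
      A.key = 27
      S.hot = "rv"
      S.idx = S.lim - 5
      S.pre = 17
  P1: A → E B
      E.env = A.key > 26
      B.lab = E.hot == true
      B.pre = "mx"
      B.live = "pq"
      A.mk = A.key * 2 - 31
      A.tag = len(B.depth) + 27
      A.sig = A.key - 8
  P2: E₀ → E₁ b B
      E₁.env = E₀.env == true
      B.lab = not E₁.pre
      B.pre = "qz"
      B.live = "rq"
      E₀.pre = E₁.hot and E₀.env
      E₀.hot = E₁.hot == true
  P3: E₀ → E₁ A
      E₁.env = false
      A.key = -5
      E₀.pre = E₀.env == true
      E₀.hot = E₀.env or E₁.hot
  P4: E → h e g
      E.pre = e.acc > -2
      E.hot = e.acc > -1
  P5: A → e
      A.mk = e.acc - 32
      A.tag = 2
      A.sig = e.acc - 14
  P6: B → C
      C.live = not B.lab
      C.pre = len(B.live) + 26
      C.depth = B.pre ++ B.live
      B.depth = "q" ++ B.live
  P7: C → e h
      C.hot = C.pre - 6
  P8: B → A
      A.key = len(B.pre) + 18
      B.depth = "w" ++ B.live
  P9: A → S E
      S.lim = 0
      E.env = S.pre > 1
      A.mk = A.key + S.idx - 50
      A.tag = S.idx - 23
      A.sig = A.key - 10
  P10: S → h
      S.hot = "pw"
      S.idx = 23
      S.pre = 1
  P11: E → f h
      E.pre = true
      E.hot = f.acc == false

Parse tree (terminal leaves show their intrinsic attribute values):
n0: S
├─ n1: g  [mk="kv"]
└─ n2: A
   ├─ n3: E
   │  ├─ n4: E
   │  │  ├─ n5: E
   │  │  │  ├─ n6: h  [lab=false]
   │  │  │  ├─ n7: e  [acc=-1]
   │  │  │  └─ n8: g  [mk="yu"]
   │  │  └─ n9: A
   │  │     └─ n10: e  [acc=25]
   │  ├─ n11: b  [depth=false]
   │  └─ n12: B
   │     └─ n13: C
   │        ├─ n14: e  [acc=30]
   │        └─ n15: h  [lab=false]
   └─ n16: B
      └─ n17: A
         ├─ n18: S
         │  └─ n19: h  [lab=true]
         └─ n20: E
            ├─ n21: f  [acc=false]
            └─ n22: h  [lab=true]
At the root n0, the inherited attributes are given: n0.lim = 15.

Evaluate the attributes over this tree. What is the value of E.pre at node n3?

true

1. n0.lim = 15  [given at root]
2. n1.mk = "kv"  [terminal]
3. n2.key = 27  [27]
4. n3.env = true  [A.key > 26]
5. n4.env = true  [E₀.env == true]
6. n5.env = false  [false]
7. n6.lab = false  [terminal]
8. n7.acc = -1  [terminal]
9. n8.mk = "yu"  [terminal]
10. n5.pre = true  [e.acc > -2]
11. n5.hot = false  [e.acc > -1]
12. n9.key = -5  [-5]
13. n10.acc = 25  [terminal]
14. n9.mk = -7  [e.acc - 32]
15. n9.tag = 2  [2]
16. n9.sig = 11  [e.acc - 14]
17. n4.pre = true  [E₀.env == true]
18. n4.hot = true  [E₀.env or E₁.hot]
19. n11.depth = false  [terminal]
20. n12.lab = false  [not E₁.pre]
21. n12.pre = "qz"  ["qz"]
22. n12.live = "rq"  ["rq"]
23. n13.live = true  [not B.lab]
24. n13.pre = 28  [len(B.live) + 26]
25. n13.depth = "qzrq"  [B.pre ++ B.live]
26. n14.acc = 30  [terminal]
27. n15.lab = false  [terminal]
28. n13.hot = 22  [C.pre - 6]
29. n12.depth = "qrq"  ["q" ++ B.live]
30. n3.pre = true  [E₁.hot and E₀.env]
31. n3.hot = true  [E₁.hot == true]
32. n16.lab = true  [E.hot == true]
33. n16.pre = "mx"  ["mx"]
34. n16.live = "pq"  ["pq"]
35. n17.key = 20  [len(B.pre) + 18]
36. n18.lim = 0  [0]
37. n19.lab = true  [terminal]
38. n18.hot = "pw"  ["pw"]
39. n18.idx = 23  [23]
40. n18.pre = 1  [1]
41. n20.env = false  [S.pre > 1]
42. n21.acc = false  [terminal]
43. n22.lab = true  [terminal]
44. n20.pre = true  [true]
45. n20.hot = true  [f.acc == false]
46. n17.mk = -7  [A.key + S.idx - 50]
47. n17.tag = 0  [S.idx - 23]
48. n17.sig = 10  [A.key - 10]
49. n16.depth = "wpq"  ["w" ++ B.live]
50. n2.mk = 23  [A.key * 2 - 31]
51. n2.tag = 30  [len(B.depth) + 27]
52. n2.sig = 19  [A.key - 8]
53. n0.hot = "rv"  ["rv"]
54. n0.idx = 10  [S.lim - 5]
55. n0.pre = 17  [17]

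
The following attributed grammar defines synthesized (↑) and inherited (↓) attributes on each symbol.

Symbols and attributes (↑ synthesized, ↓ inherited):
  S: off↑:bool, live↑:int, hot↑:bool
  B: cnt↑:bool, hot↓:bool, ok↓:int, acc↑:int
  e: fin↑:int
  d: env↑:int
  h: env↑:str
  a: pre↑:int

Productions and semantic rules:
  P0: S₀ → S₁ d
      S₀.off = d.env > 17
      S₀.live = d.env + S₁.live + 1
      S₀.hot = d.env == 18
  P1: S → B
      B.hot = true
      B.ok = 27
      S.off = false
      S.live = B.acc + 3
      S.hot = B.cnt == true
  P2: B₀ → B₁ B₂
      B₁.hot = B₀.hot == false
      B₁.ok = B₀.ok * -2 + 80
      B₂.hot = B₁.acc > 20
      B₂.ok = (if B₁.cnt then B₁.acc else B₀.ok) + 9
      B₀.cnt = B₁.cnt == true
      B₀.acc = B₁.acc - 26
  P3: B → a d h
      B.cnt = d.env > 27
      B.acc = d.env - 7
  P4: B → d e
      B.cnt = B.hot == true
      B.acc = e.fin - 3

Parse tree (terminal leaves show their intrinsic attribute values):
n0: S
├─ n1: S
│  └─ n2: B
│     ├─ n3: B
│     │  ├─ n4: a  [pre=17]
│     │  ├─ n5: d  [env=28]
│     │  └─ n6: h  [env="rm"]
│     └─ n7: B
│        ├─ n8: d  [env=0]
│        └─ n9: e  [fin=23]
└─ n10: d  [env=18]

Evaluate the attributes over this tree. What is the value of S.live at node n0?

17

1. n2.hot = true  [true]
2. n2.ok = 27  [27]
3. n3.hot = false  [B₀.hot == false]
4. n3.ok = 26  [B₀.ok * -2 + 80]
5. n4.pre = 17  [terminal]
6. n5.env = 28  [terminal]
7. n6.env = "rm"  [terminal]
8. n3.cnt = true  [d.env > 27]
9. n3.acc = 21  [d.env - 7]
10. n7.hot = true  [B₁.acc > 20]
11. n7.ok = 30  [(if B₁.cnt then B₁.acc else B₀.ok) + 9]
12. n8.env = 0  [terminal]
13. n9.fin = 23  [terminal]
14. n7.cnt = true  [B.hot == true]
15. n7.acc = 20  [e.fin - 3]
16. n2.cnt = true  [B₁.cnt == true]
17. n2.acc = -5  [B₁.acc - 26]
18. n1.off = false  [false]
19. n1.live = -2  [B.acc + 3]
20. n1.hot = true  [B.cnt == true]
21. n10.env = 18  [terminal]
22. n0.off = true  [d.env > 17]
23. n0.live = 17  [d.env + S₁.live + 1]
24. n0.hot = true  [d.env == 18]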